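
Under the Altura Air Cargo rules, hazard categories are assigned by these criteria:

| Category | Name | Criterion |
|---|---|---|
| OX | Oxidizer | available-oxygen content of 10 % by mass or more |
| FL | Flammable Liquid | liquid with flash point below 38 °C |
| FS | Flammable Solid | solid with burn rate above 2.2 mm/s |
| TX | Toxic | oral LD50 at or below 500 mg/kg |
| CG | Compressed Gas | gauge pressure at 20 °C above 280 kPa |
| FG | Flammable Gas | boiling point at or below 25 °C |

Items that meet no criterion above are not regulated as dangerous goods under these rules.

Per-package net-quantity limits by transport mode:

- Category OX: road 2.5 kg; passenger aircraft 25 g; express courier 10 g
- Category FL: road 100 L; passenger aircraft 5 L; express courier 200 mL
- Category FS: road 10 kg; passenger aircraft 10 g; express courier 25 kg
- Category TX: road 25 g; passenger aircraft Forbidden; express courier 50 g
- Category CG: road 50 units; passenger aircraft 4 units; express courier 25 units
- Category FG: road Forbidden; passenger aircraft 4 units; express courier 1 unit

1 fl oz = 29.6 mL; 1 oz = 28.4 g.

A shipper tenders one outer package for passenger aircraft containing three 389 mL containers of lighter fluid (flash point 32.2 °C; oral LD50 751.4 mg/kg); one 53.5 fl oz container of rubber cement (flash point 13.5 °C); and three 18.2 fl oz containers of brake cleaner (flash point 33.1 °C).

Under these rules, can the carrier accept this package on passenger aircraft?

Lighter fluid: flash point 32.2 °C < 38 °C → Category FL (Flammable Liquid).
The rubber cement has flash point 13.5 °C, which is < 38 °C, so it is Category FL (Flammable Liquid).
The brake cleaner has flash point 33.1 °C, which is < 38 °C, so it is Category FL (Flammable Liquid).
Category FL net quantity: (three 389 mL containers = 1.167 L) + (one 53.5 fl oz container = 1583.6 mL) + (three 18.2 fl oz containers = 1616.16 mL) = 4366.76 mL.
That is within the Category FL passenger aircraft limit of 5 L.

Yes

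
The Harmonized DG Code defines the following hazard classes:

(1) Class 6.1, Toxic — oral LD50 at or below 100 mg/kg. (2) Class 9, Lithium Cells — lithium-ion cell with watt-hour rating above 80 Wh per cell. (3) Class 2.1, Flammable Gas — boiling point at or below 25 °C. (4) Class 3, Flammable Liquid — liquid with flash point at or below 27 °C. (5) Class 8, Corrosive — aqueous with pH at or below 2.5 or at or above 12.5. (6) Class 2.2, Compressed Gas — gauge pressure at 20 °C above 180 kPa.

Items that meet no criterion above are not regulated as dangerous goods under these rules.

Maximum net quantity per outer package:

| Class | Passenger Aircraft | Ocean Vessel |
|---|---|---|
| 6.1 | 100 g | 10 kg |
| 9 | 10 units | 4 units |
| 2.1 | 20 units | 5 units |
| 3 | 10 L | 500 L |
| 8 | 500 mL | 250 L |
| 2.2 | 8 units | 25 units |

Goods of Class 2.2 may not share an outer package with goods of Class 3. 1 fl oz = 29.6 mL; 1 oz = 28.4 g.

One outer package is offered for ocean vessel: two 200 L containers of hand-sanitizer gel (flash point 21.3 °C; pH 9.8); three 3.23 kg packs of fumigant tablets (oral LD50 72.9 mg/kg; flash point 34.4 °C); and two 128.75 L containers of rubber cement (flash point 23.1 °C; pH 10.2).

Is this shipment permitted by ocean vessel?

Flash point 21.3 °C meets the Class 3 criterion (Flammable Liquid), so the hand-sanitizer gel is Class 3.
Oral LD50 72.9 mg/kg meets the Class 6.1 criterion (Toxic), so the fumigant tablets are Class 6.1.
The rubber cement has flash point 23.1 °C, which is ≤ 27 °C, so it is Class 3 (Flammable Liquid).
Class 3 net quantity: (two 200 L containers = 400 L) + (two 128.75 L containers = 257.5 L) = 657.5 L.
657.5 L > 500 L (ocean vessel limit, Class 3) — over the limit.
Class 6.1 quantity: three 3.23 kg packs = 9.69 kg.
That is within the Class 6.1 ocean vessel limit of 10 kg.
The segregation rule (Class 2.2 with Class 3) does not apply to Class 3 with Class 6.1.

No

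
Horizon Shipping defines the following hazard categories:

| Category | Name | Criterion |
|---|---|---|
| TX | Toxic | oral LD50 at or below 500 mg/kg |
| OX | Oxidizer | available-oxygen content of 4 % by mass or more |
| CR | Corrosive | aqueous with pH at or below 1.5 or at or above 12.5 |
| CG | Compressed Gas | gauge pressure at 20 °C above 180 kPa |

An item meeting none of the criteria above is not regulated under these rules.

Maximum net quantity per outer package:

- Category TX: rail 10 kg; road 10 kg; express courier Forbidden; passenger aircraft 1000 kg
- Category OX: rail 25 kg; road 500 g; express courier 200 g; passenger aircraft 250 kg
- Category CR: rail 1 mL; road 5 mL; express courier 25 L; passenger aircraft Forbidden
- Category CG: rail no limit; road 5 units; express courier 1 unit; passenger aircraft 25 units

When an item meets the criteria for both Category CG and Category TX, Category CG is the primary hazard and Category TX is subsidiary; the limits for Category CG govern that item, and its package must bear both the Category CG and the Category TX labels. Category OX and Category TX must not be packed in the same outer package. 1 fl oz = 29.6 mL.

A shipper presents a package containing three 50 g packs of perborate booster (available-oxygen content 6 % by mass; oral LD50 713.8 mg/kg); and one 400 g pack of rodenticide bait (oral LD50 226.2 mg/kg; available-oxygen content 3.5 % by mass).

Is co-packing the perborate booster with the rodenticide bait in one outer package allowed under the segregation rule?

No

Perborate booster: available-oxygen content 6 % by mass ≥ 4 % by mass → Category OX (Oxidizer).
With oral LD50 226.2 mg/kg (≤ 500 mg/kg), the rodenticide bait falls in Category TX.
Category OX and Category TX may not share an outer package.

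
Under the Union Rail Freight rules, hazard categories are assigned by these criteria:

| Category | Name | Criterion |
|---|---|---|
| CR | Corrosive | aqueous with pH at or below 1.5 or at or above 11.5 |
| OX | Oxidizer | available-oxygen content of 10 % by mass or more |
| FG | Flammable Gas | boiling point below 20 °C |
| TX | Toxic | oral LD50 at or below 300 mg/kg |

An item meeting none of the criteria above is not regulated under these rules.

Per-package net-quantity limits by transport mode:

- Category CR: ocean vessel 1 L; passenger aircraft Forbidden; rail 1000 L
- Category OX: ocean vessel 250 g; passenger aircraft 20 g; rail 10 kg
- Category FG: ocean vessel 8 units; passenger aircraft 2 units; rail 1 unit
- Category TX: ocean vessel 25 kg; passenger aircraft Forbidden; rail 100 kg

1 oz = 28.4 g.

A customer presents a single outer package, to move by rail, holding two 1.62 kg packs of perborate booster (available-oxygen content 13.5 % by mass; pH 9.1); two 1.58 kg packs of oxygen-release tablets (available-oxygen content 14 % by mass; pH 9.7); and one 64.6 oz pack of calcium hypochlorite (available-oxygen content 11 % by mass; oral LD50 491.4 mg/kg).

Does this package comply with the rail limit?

Yes

With available-oxygen content 13.5 % by mass (≥ 10 % by mass), the perborate booster falls in Category OX.
The oxygen-release tablets have available-oxygen content 14 % by mass, which is ≥ 10 % by mass, so they are Category OX (Oxidizer).
With available-oxygen content 11 % by mass (≥ 10 % by mass), the calcium hypochlorite falls in Category OX.
Total Category OX: (two 1.62 kg packs = 3.24 kg) + (two 1.58 kg packs = 3.16 kg) + (one 64.6 oz pack = 1834.64 g) = 8234.64 g.
8234.64 g is within the rail limit of 10 kg for Category OX.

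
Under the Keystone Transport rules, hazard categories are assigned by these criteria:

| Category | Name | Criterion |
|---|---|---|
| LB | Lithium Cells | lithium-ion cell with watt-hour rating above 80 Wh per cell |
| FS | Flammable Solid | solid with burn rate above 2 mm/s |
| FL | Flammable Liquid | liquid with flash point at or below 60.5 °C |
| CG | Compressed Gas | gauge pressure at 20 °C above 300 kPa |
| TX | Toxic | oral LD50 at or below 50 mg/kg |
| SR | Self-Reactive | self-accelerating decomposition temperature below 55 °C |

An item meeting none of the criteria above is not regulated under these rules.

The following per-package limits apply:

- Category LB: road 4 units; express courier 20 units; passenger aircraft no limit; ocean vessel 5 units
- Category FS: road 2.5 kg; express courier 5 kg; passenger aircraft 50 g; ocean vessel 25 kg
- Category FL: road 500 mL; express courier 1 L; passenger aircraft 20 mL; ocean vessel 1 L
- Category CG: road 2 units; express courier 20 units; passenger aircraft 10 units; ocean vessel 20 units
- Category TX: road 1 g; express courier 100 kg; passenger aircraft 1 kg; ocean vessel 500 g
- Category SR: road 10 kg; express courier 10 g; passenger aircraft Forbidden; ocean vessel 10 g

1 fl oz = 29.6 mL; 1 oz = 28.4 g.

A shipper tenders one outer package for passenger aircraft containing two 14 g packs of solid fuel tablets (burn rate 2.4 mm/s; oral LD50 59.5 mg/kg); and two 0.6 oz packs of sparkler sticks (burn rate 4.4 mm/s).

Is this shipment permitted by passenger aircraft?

No

Burn rate 2.4 mm/s meets the Category FS criterion (Flammable Solid), so the solid fuel tablets are Category FS.
Burn rate 4.4 mm/s meets the Category FS criterion (Flammable Solid), so the sparkler sticks are Category FS.
Total Category FS: (two 14 g packs = 28 g) + (two 0.6 oz packs = 34.08 g) = 62.08 g.
62.08 g > 50 g (passenger aircraft limit, Category FS) — over the limit.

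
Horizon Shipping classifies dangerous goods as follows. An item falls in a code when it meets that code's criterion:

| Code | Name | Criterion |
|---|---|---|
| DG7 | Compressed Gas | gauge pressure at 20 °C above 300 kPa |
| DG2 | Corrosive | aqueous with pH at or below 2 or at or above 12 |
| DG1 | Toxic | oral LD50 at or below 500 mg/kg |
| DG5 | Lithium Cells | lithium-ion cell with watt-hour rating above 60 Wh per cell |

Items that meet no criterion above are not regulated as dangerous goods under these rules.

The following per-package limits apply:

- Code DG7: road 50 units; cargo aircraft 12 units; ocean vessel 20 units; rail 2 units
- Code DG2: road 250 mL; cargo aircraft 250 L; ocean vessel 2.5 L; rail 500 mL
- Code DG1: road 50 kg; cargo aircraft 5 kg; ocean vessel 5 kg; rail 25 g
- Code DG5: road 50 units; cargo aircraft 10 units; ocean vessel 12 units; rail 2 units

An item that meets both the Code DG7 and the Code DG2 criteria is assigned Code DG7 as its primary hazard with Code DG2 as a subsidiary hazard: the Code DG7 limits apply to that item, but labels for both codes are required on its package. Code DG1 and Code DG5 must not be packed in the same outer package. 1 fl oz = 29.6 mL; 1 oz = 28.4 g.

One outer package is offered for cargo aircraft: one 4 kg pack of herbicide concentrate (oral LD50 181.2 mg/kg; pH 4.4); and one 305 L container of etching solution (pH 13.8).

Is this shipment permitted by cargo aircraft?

No

With oral LD50 181.2 mg/kg (≤ 500 mg/kg), the herbicide concentrate falls in Code DG1.
pH 13.8 meets the Code DG2 criterion (Corrosive), so the etching solution is Code DG2.
Code DG2 quantity: 305 L.
305 L > 250 L (cargo aircraft limit, Code DG2) — over the limit.
Code DG1 quantity: 4 kg.
4 kg is within the cargo aircraft limit of 5 kg for Code DG1.
The segregation rule (Code DG1 with Code DG5) does not apply to Code DG2 with Code DG1.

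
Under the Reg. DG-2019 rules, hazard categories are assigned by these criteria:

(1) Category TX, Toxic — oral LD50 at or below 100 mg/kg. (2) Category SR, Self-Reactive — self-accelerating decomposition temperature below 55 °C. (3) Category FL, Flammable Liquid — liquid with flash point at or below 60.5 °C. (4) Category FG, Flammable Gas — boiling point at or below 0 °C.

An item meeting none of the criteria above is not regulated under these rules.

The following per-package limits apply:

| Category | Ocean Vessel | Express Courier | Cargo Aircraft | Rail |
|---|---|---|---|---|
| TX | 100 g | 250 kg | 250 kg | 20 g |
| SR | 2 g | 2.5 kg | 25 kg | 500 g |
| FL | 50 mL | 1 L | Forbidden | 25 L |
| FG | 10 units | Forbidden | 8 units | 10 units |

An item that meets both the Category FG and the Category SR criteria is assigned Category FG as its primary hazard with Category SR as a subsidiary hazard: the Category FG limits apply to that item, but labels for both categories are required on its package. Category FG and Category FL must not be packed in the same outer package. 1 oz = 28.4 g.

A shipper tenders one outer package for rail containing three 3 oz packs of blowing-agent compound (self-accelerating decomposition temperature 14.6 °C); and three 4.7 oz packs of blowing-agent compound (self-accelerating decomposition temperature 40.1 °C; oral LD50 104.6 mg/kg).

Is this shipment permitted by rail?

No

Self-accelerating decomposition temperature 14.6 °C meets the Category SR criterion (Self-Reactive), so the blowing-agent compound is Category SR.
The blowing-agent compound has self-accelerating decomposition temperature 40.1 °C, which is < 55 °C, so it is Category SR (Self-Reactive).
Category SR net quantity: (three 3 oz packs = 255.6 g) + (three 4.7 oz packs = 400.44 g) = 656.04 g.
That exceeds the Category SR rail limit of 500 g.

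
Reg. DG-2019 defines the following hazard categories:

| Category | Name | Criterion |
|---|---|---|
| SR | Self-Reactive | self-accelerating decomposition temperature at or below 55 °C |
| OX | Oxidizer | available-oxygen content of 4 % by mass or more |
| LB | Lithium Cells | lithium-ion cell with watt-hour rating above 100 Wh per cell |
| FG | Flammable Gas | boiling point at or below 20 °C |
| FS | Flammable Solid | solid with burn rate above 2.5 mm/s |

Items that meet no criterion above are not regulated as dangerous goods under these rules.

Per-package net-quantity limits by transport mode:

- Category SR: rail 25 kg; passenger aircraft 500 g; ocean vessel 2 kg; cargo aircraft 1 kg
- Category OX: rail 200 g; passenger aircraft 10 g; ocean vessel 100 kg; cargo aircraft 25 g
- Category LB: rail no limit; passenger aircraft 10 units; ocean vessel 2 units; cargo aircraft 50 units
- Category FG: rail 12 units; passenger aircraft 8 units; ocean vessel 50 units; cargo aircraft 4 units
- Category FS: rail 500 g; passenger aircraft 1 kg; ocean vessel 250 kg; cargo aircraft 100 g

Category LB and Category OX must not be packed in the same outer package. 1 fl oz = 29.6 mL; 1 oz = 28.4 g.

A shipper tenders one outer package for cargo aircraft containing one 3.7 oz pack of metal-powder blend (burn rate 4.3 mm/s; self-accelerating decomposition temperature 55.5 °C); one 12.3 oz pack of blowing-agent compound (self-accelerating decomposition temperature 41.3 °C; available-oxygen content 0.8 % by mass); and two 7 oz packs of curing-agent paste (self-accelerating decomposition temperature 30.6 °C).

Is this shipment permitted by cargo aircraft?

No

Burn rate 4.3 mm/s meets the Category FS criterion (Flammable Solid), so the metal-powder blend is Category FS.
The blowing-agent compound has self-accelerating decomposition temperature 41.3 °C, which is ≤ 55 °C, so it is Category SR (Self-Reactive).
Self-accelerating decomposition temperature 30.6 °C meets the Category SR criterion (Self-Reactive), so the curing-agent paste is Category SR.
Total Category SR: (one 12.3 oz pack = 349.32 g) + (two 7 oz packs = 397.6 g) = 746.92 g.
That is within the Category SR cargo aircraft limit of 1 kg.
Category FS quantity: one 3.7 oz pack = 105.08 g.
105.08 g > 100 g (cargo aircraft limit, Category FS) — over the limit.
The segregation rule (Category LB with Category OX) does not apply to Category SR with Category FS.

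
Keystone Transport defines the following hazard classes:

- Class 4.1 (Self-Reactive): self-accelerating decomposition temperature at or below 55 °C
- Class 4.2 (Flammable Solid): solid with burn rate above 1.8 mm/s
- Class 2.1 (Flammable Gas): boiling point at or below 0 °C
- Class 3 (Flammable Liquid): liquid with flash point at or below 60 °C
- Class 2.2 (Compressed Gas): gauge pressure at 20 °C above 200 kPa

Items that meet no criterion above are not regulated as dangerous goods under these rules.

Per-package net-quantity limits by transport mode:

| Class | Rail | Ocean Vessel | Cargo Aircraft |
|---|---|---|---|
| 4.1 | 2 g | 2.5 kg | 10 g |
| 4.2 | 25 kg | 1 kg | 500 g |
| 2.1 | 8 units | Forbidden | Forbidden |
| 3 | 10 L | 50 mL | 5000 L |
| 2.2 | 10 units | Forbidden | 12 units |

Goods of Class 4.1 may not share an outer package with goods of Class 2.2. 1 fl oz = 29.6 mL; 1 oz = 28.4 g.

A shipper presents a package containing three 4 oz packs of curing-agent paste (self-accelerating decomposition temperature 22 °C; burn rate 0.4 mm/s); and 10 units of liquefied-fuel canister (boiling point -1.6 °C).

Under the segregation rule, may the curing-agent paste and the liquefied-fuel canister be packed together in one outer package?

Yes

The curing-agent paste has self-accelerating decomposition temperature 22 °C, which is ≤ 55 °C, so it is Class 4.1 (Self-Reactive).
Liquefied-fuel canister: boiling point -1.6 °C ≤ 0 °C → Class 2.1 (Flammable Gas).
No segregation rule bars Class 4.1 with Class 2.1.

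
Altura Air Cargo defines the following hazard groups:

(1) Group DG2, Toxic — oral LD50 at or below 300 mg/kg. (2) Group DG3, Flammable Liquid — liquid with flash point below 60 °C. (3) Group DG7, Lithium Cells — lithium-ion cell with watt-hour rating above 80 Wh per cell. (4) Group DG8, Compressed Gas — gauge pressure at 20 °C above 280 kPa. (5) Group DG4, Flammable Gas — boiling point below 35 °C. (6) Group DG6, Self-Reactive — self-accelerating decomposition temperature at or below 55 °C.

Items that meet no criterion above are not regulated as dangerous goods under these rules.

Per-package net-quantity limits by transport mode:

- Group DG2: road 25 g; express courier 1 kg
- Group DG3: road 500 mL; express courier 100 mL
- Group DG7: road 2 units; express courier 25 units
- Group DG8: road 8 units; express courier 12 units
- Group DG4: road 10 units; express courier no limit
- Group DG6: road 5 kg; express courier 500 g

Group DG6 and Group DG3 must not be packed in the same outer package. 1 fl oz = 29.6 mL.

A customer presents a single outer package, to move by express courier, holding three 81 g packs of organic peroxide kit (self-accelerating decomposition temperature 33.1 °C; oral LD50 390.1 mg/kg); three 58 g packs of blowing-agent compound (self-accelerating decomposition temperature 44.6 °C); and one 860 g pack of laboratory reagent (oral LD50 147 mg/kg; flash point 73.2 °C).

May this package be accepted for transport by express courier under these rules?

The organic peroxide kit has self-accelerating decomposition temperature 33.1 °C, which is ≤ 55 °C, so it is Group DG6 (Self-Reactive).
Self-accelerating decomposition temperature 44.6 °C meets the Group DG6 criterion (Self-Reactive), so the blowing-agent compound is Group DG6.
With oral LD50 147 mg/kg (≤ 300 mg/kg), the laboratory reagent falls in Group DG2.
Group DG6 net quantity: (three 81 g packs = 243 g) + (three 58 g packs = 174 g) = 417 g.
417 g ≤ 500 g (express courier limit, Group DG6) — within limit.
Group DG2 quantity: 860 g.
That is within the Group DG2 express courier limit of 1 kg.
The segregation rule (Group DG6 with Group DG3) does not apply to Group DG6 with Group DG2.
Every hazard group is within its express courier limit and no segregation rule is violated.

Yes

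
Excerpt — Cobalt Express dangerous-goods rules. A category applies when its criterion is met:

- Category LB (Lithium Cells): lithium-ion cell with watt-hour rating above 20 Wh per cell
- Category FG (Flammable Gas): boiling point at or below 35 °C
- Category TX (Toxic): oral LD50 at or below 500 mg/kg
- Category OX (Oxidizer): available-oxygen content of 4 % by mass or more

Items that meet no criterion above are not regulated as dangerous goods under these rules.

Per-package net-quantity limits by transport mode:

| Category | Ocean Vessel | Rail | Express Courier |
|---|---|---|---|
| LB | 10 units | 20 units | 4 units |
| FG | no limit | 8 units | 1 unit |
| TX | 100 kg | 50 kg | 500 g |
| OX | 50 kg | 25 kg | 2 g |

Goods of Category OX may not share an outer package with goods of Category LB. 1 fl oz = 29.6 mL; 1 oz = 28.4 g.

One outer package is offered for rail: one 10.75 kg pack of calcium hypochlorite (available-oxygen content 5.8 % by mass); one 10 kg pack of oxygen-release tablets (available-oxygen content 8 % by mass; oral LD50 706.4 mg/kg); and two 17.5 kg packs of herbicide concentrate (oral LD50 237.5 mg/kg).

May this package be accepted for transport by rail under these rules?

Available-oxygen content 5.8 % by mass meets the Category OX criterion (Oxidizer), so the calcium hypochlorite is Category OX.
Oxygen-release tablets: available-oxygen content 8 % by mass ≥ 4 % by mass → Category OX (Oxidizer).
With oral LD50 237.5 mg/kg (≤ 500 mg/kg), the herbicide concentrate falls in Category TX.
Total Category OX: 10.75 kg + 10 kg = 20.75 kg.
20.75 kg ≤ 25 kg (rail limit, Category OX) — within limit.
Category TX quantity: two 17.5 kg packs = 35 kg.
35 kg is within the rail limit of 50 kg for Category TX.
The segregation rule (Category OX with Category LB) does not apply to Category OX with Category TX.
Every hazard category is within its rail limit and no segregation rule is violated.

Yes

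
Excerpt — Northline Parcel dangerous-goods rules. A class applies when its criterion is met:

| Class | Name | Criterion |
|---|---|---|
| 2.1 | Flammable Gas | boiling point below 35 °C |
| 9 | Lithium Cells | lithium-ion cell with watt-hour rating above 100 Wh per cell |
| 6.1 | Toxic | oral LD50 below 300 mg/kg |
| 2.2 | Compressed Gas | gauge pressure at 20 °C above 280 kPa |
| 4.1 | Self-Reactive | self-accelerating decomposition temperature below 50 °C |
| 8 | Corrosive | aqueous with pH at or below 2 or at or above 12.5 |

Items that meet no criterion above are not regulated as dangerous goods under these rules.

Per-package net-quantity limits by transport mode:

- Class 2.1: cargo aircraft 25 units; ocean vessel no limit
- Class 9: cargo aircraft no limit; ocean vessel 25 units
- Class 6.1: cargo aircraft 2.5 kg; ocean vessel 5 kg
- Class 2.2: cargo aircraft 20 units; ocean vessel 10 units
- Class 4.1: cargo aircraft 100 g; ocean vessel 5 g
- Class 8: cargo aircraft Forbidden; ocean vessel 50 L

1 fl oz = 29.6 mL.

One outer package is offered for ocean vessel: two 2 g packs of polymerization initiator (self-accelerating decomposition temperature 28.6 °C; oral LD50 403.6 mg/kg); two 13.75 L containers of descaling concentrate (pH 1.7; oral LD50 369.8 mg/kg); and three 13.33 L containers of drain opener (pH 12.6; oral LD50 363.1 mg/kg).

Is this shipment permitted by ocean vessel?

With self-accelerating decomposition temperature 28.6 °C (< 50 °C), the polymerization initiator falls in Class 4.1.
The descaling concentrate has pH 1.7, which is ≤ 2, so it is Class 8 (Corrosive).
Drain opener: pH 12.6 ≥ 12.5 → Class 8 (Corrosive).
Class 8 net quantity: (two 13.75 L containers = 27.5 L) + (three 13.33 L containers = 39.99 L) = 67.49 L.
67.49 L > 50 L (ocean vessel limit, Class 8) — over the limit.
Class 4.1 quantity: two 2 g packs = 4 g.
4 g ≤ 5 g (ocean vessel limit, Class 4.1) — within limit.

No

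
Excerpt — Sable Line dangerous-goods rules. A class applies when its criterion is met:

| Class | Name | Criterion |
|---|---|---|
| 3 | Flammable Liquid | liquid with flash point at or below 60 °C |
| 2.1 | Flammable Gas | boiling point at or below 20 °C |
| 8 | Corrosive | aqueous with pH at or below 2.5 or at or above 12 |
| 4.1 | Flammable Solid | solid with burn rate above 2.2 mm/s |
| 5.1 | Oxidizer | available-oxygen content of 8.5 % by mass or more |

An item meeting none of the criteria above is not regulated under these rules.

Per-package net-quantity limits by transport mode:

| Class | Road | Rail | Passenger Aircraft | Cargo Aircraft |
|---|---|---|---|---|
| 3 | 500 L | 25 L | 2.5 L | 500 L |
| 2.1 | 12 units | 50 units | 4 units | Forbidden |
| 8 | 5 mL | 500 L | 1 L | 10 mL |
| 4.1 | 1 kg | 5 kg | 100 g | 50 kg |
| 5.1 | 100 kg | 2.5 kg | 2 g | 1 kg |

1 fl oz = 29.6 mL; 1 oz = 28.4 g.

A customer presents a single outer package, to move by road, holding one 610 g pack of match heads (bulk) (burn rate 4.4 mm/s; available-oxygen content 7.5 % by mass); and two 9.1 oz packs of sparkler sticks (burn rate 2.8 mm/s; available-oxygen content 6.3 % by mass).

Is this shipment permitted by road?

No

The match heads (bulk) have burn rate 4.4 mm/s, which is > 2.2 mm/s, so they are Class 4.1 (Flammable Solid).
With burn rate 2.8 mm/s (> 2.2 mm/s), the sparkler sticks fall in Class 4.1.
Class 4.1 net quantity: 610 g + (two 9.1 oz packs = 516.88 g) = 1126.88 g.
1126.88 g > 1 kg (road limit, Class 4.1) — over the limit.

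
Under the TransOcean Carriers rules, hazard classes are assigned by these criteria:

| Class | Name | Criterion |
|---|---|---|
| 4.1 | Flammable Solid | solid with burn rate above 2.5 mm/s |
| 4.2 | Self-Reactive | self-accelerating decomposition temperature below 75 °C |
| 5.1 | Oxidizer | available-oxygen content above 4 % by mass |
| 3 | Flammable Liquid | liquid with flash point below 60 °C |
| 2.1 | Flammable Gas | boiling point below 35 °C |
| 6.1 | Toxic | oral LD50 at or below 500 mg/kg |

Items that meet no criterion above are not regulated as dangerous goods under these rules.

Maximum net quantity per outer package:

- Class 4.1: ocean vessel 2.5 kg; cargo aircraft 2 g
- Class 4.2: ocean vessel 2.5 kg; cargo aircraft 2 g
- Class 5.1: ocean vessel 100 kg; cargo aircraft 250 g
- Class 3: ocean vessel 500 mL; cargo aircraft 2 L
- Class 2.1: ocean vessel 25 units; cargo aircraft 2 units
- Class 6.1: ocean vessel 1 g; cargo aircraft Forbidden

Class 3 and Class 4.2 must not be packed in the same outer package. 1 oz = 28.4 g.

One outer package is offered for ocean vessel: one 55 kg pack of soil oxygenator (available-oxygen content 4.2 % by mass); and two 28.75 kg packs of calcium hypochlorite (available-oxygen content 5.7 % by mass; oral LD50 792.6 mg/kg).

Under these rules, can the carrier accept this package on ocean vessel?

Available-oxygen content 4.2 % by mass meets the Class 5.1 criterion (Oxidizer), so the soil oxygenator is Class 5.1.
With available-oxygen content 5.7 % by mass (> 4 % by mass), the calcium hypochlorite falls in Class 5.1.
Total Class 5.1: 55 kg + (two 28.75 kg packs = 57.5 kg) = 112.5 kg.
112.5 kg > 100 kg (ocean vessel limit, Class 5.1) — over the limit.

No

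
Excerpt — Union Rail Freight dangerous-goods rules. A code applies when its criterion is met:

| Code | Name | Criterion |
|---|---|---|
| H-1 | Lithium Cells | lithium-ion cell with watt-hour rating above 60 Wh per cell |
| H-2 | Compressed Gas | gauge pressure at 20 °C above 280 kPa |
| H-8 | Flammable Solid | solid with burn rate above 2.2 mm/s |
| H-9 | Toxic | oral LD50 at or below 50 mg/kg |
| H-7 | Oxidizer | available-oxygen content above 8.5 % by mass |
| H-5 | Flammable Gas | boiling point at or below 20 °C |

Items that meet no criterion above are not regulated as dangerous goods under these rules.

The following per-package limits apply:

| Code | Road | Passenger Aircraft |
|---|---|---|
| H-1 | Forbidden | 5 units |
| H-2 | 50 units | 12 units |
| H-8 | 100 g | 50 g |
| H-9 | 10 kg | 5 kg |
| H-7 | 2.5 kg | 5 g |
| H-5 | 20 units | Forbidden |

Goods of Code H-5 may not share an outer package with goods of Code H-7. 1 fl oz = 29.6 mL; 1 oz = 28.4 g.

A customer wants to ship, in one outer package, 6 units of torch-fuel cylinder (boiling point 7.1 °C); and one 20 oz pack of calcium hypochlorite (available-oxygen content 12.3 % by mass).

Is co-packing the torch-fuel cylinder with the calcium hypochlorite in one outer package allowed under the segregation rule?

Torch-fuel cylinder: boiling point 7.1 °C ≤ 20 °C → Code H-5 (Flammable Gas).
The calcium hypochlorite has available-oxygen content 12.3 % by mass, which is > 8.5 % by mass, so it is Code H-7 (Oxidizer).
Code H-5 and Code H-7 may not share an outer package.

No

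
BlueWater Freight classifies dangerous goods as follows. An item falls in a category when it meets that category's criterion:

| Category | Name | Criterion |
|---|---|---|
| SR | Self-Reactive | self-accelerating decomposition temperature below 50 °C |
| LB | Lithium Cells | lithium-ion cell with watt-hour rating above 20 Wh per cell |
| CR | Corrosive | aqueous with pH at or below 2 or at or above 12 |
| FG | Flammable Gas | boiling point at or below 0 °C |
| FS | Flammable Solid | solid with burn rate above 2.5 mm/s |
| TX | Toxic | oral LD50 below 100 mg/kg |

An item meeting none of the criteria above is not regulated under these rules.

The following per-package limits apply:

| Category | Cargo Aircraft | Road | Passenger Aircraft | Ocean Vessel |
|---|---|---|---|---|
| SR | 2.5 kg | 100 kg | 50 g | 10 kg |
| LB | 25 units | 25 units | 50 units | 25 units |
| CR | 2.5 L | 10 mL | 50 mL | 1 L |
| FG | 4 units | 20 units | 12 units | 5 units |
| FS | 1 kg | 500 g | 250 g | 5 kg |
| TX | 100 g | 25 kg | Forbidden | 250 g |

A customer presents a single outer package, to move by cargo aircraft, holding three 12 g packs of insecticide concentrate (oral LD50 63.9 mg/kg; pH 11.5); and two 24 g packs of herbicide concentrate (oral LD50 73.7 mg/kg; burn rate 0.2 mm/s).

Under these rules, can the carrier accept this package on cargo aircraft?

Yes

Oral LD50 63.9 mg/kg meets the Category TX criterion (Toxic), so the insecticide concentrate is Category TX.
With oral LD50 73.7 mg/kg (< 100 mg/kg), the herbicide concentrate falls in Category TX.
Category TX net quantity: (three 12 g packs = 36 g) + (two 24 g packs = 48 g) = 84 g.
That is within the Category TX cargo aircraft limit of 100 g.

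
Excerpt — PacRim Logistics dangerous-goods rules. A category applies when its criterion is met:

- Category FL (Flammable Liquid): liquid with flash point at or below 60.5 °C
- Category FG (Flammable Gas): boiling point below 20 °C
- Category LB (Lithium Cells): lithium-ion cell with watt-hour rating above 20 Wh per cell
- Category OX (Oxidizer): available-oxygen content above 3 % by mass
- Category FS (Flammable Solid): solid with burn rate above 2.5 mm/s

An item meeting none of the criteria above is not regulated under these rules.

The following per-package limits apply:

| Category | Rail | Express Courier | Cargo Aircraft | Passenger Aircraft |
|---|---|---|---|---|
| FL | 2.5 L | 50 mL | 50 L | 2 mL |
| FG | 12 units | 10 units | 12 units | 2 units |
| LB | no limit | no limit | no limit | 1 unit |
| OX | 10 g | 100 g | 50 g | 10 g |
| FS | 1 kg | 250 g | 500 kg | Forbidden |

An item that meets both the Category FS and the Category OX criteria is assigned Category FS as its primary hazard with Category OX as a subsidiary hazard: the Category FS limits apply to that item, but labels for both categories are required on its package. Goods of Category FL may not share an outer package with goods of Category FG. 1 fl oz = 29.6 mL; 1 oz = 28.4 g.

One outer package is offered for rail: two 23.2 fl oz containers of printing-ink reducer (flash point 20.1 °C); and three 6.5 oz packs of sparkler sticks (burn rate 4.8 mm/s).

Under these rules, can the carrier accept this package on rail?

Yes

Flash point 20.1 °C meets the Category FL criterion (Flammable Liquid), so the printing-ink reducer is Category FL.
Burn rate 4.8 mm/s meets the Category FS criterion (Flammable Solid), so the sparkler sticks are Category FS.
Category FL quantity: two 23.2 fl oz containers = 1373.44 mL.
1373.44 mL ≤ 2.5 L (rail limit, Category FL) — within limit.
Category FS quantity: three 6.5 oz packs = 553.8 g.
That is within the Category FS rail limit of 1 kg.
The segregation rule (Category FL with Category FG) does not apply to Category FL with Category FS.
Every hazard category is within its rail limit and no segregation rule is violated.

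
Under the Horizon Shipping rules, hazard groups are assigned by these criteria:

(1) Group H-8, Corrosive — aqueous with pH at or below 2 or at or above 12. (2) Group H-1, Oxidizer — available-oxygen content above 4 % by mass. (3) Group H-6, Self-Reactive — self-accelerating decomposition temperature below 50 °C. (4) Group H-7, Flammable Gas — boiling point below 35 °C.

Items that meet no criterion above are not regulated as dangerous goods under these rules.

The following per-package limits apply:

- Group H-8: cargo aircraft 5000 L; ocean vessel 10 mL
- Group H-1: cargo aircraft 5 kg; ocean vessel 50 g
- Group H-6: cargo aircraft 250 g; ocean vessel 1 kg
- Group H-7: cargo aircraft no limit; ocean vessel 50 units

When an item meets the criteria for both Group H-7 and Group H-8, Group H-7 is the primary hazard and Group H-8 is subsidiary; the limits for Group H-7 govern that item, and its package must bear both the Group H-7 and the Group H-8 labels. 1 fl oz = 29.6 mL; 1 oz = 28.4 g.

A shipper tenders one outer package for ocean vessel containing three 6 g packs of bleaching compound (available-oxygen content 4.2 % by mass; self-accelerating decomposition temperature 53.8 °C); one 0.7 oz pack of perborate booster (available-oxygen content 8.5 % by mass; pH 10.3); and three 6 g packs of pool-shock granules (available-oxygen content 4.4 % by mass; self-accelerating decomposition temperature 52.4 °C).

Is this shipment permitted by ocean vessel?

No

With available-oxygen content 4.2 % by mass (> 4 % by mass), the bleaching compound falls in Group H-1.
Perborate booster: available-oxygen content 8.5 % by mass > 4 % by mass → Group H-1 (Oxidizer).
Pool-shock granules: available-oxygen content 4.4 % by mass > 4 % by mass → Group H-1 (Oxidizer).
Total Group H-1: (three 6 g packs = 18 g) + (one 0.7 oz pack = 19.88 g) + (three 6 g packs = 18 g) = 55.88 g.
55.88 g exceeds the ocean vessel limit of 50 g for Group H-1.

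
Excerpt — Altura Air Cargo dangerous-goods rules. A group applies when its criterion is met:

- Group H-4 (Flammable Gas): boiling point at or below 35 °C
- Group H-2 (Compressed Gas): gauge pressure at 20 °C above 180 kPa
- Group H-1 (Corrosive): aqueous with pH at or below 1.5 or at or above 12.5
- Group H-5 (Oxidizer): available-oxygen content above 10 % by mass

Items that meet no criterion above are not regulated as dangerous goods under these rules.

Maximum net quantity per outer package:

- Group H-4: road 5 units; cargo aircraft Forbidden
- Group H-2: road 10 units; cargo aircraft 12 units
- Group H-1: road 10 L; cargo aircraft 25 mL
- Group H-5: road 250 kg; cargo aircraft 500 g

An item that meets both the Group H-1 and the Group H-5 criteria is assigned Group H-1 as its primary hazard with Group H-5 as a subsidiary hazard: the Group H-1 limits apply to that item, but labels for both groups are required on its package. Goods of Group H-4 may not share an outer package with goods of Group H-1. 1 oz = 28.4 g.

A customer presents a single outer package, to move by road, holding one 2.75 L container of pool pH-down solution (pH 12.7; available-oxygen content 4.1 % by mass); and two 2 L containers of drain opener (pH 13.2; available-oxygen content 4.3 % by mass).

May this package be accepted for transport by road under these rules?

Pool pH-down solution: pH 12.7 ≥ 12.5 → Group H-1 (Corrosive).
pH 13.2 meets the Group H-1 criterion (Corrosive), so the drain opener is Group H-1.
Group H-1 net quantity: 2.75 L + (two 2 L containers = 4 L) = 6.75 L.
6.75 L ≤ 10 L (road limit, Group H-1) — within limit.

Yes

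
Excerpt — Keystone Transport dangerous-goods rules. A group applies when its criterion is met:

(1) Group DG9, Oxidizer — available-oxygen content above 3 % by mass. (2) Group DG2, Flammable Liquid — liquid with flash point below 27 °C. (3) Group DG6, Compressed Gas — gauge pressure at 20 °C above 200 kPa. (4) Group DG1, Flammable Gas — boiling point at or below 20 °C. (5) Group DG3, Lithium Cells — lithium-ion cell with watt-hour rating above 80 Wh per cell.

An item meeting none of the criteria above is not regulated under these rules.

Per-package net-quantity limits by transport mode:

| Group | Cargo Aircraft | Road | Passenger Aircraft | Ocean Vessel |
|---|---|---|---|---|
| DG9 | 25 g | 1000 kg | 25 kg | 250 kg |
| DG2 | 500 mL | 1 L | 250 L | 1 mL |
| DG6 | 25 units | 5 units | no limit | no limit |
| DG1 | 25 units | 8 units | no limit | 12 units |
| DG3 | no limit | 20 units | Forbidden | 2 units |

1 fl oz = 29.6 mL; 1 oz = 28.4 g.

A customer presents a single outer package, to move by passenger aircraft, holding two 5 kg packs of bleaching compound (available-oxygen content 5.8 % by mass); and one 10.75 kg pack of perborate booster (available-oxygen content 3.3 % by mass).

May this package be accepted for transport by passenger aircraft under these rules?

Yes

Available-oxygen content 5.8 % by mass meets the Group DG9 criterion (Oxidizer), so the bleaching compound is Group DG9.
Available-oxygen content 3.3 % by mass meets the Group DG9 criterion (Oxidizer), so the perborate booster is Group DG9.
Group DG9 net quantity: (two 5 kg packs = 10 kg) + 10.75 kg = 20.75 kg.
20.75 kg is within the passenger aircraft limit of 25 kg for Group DG9.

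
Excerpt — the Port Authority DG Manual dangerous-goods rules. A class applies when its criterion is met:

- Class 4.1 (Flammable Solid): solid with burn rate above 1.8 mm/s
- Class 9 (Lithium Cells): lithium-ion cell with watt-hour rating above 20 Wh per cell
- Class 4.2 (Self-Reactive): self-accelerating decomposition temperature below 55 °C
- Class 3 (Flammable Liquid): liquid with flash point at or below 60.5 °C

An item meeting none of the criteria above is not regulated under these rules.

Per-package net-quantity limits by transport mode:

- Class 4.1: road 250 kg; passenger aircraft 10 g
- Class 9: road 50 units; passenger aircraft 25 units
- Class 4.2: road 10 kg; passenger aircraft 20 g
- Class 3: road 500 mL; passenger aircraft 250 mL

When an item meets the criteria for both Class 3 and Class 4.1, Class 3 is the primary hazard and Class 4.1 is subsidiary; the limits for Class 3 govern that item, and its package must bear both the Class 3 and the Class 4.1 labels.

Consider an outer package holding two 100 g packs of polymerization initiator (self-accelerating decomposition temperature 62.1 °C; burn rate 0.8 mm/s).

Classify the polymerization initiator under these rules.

Not regulated

burn rate 0.8 mm/s is not above 1.8 mm/s, so Class 4.1 does not apply.
self-accelerating decomposition temperature 62.1 °C is not below 55 °C, so Class 4.2 does not apply.
No criterion is met, so the item is not regulated.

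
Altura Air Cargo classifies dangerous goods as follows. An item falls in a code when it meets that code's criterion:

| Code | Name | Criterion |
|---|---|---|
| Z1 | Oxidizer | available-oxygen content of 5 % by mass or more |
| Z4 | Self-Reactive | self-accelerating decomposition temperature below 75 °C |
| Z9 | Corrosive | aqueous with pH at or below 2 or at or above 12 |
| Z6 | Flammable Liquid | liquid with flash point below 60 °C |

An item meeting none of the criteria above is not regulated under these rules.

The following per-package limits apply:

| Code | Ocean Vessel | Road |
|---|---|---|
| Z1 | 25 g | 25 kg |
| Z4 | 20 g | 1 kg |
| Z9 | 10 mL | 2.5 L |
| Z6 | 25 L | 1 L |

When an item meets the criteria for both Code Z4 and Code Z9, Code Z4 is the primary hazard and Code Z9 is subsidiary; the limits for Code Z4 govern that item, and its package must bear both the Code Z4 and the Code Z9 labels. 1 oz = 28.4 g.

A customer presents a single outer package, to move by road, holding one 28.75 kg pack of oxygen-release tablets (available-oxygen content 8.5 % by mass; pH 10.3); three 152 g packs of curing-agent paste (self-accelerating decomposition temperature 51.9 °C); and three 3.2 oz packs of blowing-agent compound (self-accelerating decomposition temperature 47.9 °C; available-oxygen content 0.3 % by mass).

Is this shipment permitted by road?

No

Available-oxygen content 8.5 % by mass meets the Code Z1 criterion (Oxidizer), so the oxygen-release tablets are Code Z1.
Curing-agent paste: self-accelerating decomposition temperature 51.9 °C < 75 °C → Code Z4 (Self-Reactive).
With self-accelerating decomposition temperature 47.9 °C (< 75 °C), the blowing-agent compound falls in Code Z4.
Code Z4 net quantity: (three 152 g packs = 456 g) + (three 3.2 oz packs = 272.64 g) = 728.64 g.
728.64 g ≤ 1 kg (road limit, Code Z4) — within limit.
Code Z1 quantity: 28.75 kg.
28.75 kg > 25 kg (road limit, Code Z1) — over the limit.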